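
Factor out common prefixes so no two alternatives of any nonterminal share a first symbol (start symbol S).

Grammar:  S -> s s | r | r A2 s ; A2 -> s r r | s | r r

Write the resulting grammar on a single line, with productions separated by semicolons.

S has alternatives sharing prefix 'r': factor to S → r S' with S' → ε | A2 s.
A2 has alternatives sharing prefix 's': factor to A2 → s A2' with A2' → r r | ε.

S -> s s | r S'; A2 -> r r | s A2'; S' -> ε | A2 s; A2' -> r r | ε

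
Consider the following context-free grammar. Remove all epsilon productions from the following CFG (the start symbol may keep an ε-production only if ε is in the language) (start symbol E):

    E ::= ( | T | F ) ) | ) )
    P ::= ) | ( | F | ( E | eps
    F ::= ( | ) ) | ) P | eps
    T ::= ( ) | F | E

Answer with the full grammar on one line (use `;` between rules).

E ::= ( | T | F ) ) | ) ) | ε; P ::= ) | ( | F | ( E; F ::= ( | ) ) | ) P | ); T ::= ( ) | F | E

The nullable symbols are {E, F, P, T}.
ε ∈ L(G) since E is nullable, so keep E → ε.
Expand every rule over subsets of its nullable positions: E → F ) ) gives F ) ) | ) ). F → ) P gives ) P | ).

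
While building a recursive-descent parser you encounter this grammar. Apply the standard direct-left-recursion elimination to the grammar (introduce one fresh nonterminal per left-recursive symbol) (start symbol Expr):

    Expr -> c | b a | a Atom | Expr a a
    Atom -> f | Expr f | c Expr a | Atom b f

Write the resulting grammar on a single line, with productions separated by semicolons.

Directly left-recursive nonterminals: Expr, Atom.
For Expr: α = {a a}, β = {c, b a, a Atom}. Rewrite as Expr → β Expr1 and Expr1 → α Expr1 | ε.
For Atom: α = {b f}, β = {f, Expr f, c Expr a}. Rewrite as Atom → β Atom1 and Atom1 → α Atom1 | ε.

Expr -> c Expr1 | b a Expr1 | a Atom Expr1; Atom -> f Atom1 | Expr f Atom1 | c Expr a Atom1; Expr1 -> a a Expr1 | ε; Atom1 -> b f Atom1 | ε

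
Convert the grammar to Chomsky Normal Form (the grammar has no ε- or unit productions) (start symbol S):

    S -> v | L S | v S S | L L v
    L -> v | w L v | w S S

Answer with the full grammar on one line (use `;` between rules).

S -> v | L S | X1 Y1 | L Y2; L -> v | X2 Y3 | X2 Y4; X1 -> v; X2 -> w; Y1 -> S S; Y2 -> L X1; Y3 -> L X1; Y4 -> S S

Introduce a nonterminal for each terminal appearing in a rule of length ≥ 2: X1 → v, X2 → w.
Binarize each right-hand side of length ≥ 3 by chaining fresh nonterminals (Y1, Y2, …): affected rules were S → X1 S S; S → L L X1; L → X2 L X1; L → X2 S S.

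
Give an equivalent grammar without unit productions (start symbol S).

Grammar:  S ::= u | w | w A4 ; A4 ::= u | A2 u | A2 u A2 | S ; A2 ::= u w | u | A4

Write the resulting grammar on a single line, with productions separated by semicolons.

Unit pairs: A2 ⇒* {A4, S}; A4 ⇒* {S}.
Replace each nonterminal's rules with the union of the non-unit rules of every nonterminal it unit-derives.

S ::= u | w | w A4; A4 ::= u | A2 u | A2 u A2 | w | w A4; A2 ::= u | A2 u | A2 u A2 | u w | w | w A4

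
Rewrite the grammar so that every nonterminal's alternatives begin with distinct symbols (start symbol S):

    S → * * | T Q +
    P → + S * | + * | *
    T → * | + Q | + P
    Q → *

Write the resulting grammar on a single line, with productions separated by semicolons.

S → * * | T Q +; P → * | + P'; T → * | + T'; Q → *; P' → S * | *; T' → Q | P

P has alternatives sharing prefix '+': factor to P → + P' with P' → S * | *.
T has alternatives sharing prefix '+': factor to T → + T' with T' → Q | P.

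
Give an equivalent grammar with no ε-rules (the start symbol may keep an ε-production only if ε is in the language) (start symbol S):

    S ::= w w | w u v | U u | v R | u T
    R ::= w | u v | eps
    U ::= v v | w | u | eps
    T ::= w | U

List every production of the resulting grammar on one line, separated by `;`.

S ::= w w | w u v | U u | u | v R | v | u T; R ::= w | u v; U ::= v v | w | u; T ::= w | U

Nullable nonterminals: {R, T, U}.
ε ∉ L(G), so no ε-production is kept.
For each production, add variants omitting each subset of nullable occurrences: S → U u gives U u | u. S → v R gives v R | v.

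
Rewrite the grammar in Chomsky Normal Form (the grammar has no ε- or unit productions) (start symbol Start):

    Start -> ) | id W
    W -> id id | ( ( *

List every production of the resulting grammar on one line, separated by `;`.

Start -> ) | X1 W; W -> X1 X1 | X2 Y1; X1 -> id; X2 -> (; X3 -> *; Y1 -> X2 X3

Introduce a nonterminal for each terminal appearing in a rule of length ≥ 2: X1 → id, X2 → (, X3 → *.
Binarize each right-hand side of length ≥ 3 by chaining fresh nonterminals (Y1, Y2, …): affected rules were W → X2 X2 X3.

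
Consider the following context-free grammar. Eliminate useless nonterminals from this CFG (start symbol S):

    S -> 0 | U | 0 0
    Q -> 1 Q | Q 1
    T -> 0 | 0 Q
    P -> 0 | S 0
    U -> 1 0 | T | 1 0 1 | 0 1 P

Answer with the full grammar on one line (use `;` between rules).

Generating nonterminals: {P, S, T, U}.
Reachable from S after that: {P, S, T, U}.
Removed useless symbols: {Q} and every production mentioning them.

S -> 0 | U | 0 0; T -> 0; P -> 0 | S 0; U -> 1 0 | T | 1 0 1 | 0 1 P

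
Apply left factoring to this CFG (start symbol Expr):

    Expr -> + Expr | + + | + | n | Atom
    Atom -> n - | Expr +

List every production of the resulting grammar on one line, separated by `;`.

Expr has alternatives sharing prefix '+': factor to Expr → + Expr1 with Expr1 → Expr | + | ε.

Expr -> n | Atom | + Expr1; Atom -> n - | Expr +; Expr1 -> Expr | + | epsilon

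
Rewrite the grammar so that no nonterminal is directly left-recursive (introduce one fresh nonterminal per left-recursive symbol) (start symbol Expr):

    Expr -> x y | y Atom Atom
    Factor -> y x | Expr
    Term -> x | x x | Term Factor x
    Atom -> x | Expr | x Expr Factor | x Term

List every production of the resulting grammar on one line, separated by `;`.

Term is directly left-recursive.
For Term: α = {Factor x}, β = {x, x x}. Rewrite as Term → β Term1 and Term1 → α Term1 | ε.

Expr -> x y | y Atom Atom; Factor -> y x | Expr; Term -> x Term1 | x x Term1; Atom -> x | Expr | x Expr Factor | x Term; Term1 -> Factor x Term1 | ε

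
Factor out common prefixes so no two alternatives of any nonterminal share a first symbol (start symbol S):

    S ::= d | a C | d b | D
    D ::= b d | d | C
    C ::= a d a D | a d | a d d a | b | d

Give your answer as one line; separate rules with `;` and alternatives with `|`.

S has alternatives sharing prefix 'd': factor to S → d S' with S' → ε | b.
C has alternatives sharing prefix 'a d': factor to C → a d C' with C' → a D | ε | d a.

S ::= a C | D | d S'; D ::= b d | d | C; C ::= b | d | a d C'; S' ::= ε | b; C' ::= a D | ε | d a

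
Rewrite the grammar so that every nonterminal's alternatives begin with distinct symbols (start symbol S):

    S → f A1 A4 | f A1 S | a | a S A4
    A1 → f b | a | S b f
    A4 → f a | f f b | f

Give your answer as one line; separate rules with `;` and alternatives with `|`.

S has alternatives sharing prefix 'f A1': factor to S → f A1 S' with S' → A4 | S.
S has alternatives sharing prefix 'a': factor to S → a S'' with S'' → ε | S A4.
A4 has alternatives sharing prefix 'f': factor to A4 → f A4' with A4' → a | f b | ε.

S → f A1 S' | a S''; A1 → f b | a | S b f; A4 → f A4'; S' → A4 | S; S'' → ε | S A4; A4' → a | f b | ε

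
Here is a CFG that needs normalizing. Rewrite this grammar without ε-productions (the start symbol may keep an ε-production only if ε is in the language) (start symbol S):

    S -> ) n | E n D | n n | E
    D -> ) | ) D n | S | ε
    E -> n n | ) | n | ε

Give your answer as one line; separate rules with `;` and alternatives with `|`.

S -> ) n | E n D | E n | n D | n | n n | E | ε; D -> ) | ) D n | ) n | S; E -> n n | ) | n

The nullable symbols are {D, E, S}.
ε ∈ L(G) since S is nullable, so keep S → ε.
For each production, add variants omitting each subset of nullable occurrences: S → E n D gives E n D | E n | n D | n. D → ) D n gives ) D n | ) n.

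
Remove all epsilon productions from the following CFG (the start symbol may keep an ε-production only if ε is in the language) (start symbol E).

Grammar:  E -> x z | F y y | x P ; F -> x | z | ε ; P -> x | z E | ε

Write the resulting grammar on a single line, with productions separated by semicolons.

The nullable symbols are {F, P}.
ε ∉ L(G), so no ε-production is kept.
Expand every rule over subsets of its nullable positions: E → F y y gives F y y | y y. E → x P gives x P | x.

E -> x z | F y y | y y | x P | x; F -> x | z; P -> x | z E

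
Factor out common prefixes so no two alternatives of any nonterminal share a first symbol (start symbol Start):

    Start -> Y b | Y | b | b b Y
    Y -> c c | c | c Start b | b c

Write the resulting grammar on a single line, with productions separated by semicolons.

Start -> Y Start1 | b Start2; Y -> b c | c Y1; Start1 -> b | ε; Start2 -> ε | b Y; Y1 -> c | ε | Start b

Start has alternatives sharing prefix 'Y': factor to Start → Y Start1 with Start1 → b | ε.
Start has alternatives sharing prefix 'b': factor to Start → b Start2 with Start2 → ε | b Y.
Y has alternatives sharing prefix 'c': factor to Y → c Y1 with Y1 → c | ε | Start b.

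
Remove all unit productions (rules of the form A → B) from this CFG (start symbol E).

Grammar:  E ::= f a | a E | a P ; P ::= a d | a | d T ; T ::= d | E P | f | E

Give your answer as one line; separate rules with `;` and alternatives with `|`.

Unit pairs: T ⇒* {E}.
For every A with A ⇒* B via unit rules, add B's non-unit alternatives to A; then delete every rule of the form X → Y.

E ::= f a | a E | a P; P ::= a d | a | d T; T ::= f a | a E | a P | d | E P | f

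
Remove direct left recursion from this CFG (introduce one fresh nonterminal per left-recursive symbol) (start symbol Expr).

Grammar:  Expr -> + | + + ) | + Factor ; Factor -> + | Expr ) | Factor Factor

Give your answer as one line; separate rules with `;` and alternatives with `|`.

Expr -> + | + + ) | + Factor; Factor -> + Factor1 | Expr ) Factor1; Factor1 -> Factor Factor1 | ε

Factor is directly left-recursive.
For Factor: α = {Factor}, β = {+, Expr )}. Rewrite as Factor → β Factor1 and Factor1 → α Factor1 | ε.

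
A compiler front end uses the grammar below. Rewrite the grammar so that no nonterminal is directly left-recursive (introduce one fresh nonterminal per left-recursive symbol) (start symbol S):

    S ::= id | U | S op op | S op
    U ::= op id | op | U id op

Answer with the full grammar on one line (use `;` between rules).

S ::= id S' | U S'; U ::= op id U' | op U'; S' ::= op op S' | op S' | ε; U' ::= id op U' | ε

Directly left-recursive nonterminals: S, U.
For S: α = {op op, op}, β = {id, U}. Rewrite as S → β S' and S' → α S' | ε.
For U: α = {id op}, β = {op id, op}. Rewrite as U → β U' and U' → α U' | ε.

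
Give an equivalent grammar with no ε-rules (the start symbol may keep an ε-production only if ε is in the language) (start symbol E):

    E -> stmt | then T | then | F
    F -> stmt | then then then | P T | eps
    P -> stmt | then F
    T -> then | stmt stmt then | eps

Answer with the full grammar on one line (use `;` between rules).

The nullable symbols are {E, F, T}.
ε ∈ L(G) since E is nullable, so keep E → ε.
Expand every rule over subsets of its nullable positions: E → then T gives then T | then. F → P T gives P T | P. P → then F gives then F | then.

E -> stmt | then T | then | F | ε; F -> stmt | then then then | P T | P; P -> stmt | then F | then; T -> then | stmt stmt then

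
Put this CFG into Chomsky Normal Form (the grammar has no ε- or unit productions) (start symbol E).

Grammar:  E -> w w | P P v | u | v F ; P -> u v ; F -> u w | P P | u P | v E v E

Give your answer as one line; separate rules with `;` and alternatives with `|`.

E -> X1 X1 | P Y1 | u | X2 F; P -> X3 X2; F -> X3 X1 | P P | X3 P | X2 Y2; X1 -> w; X2 -> v; X3 -> u; Y1 -> P X2; Y2 -> E Y3; Y3 -> X2 E

Introduce a nonterminal for each terminal appearing in a rule of length ≥ 2: X1 → w, X2 → v, X3 → u.
Binarize each right-hand side of length ≥ 3 by chaining fresh nonterminals (Y1, Y2, …): affected rules were E → P P X2; F → X2 E X2 E.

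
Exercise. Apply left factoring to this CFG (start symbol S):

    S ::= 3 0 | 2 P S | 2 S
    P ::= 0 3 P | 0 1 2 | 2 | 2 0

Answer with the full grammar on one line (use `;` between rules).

S ::= 3 0 | 2 S'; P ::= 0 P' | 2 P''; S' ::= P S | S; P' ::= 3 P | 1 2; P'' ::= ε | 0

S has alternatives sharing prefix '2': factor to S → 2 S' with S' → P S | S.
P has alternatives sharing prefix '0': factor to P → 0 P' with P' → 3 P | 1 2.
P has alternatives sharing prefix '2': factor to P → 2 P'' with P'' → ε | 0.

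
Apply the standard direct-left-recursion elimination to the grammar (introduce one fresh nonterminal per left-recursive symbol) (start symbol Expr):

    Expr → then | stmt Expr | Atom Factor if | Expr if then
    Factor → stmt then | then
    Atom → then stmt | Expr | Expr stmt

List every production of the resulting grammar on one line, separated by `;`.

Expr → then Expr1 | stmt Expr Expr1 | Atom Factor if Expr1; Factor → stmt then | then; Atom → then stmt | Expr | Expr stmt; Expr1 → if then Expr1 | epsilon

Expr is directly left-recursive.
For Expr: α = {if then}, β = {then, stmt Expr, Atom Factor if}. Rewrite as Expr → β Expr1 and Expr1 → α Expr1 | ε.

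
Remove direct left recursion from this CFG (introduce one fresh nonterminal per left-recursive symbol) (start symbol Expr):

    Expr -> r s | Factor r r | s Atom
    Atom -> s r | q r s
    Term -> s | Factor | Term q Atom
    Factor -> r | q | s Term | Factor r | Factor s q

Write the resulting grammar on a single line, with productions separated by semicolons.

Expr -> r s | Factor r r | s Atom; Atom -> s r | q r s; Term -> s Term1 | Factor Term1; Factor -> r Factor1 | q Factor1 | s Term Factor1; Term1 -> q Atom Term1 | ε; Factor1 -> r Factor1 | s q Factor1 | ε

Term, Factor are directly left-recursive.
For Term: α = {q Atom}, β = {s, Factor}. Rewrite as Term → β Term1 and Term1 → α Term1 | ε.
For Factor: α = {r, s q}, β = {r, q, s Term}. Rewrite as Factor → β Factor1 and Factor1 → α Factor1 | ε.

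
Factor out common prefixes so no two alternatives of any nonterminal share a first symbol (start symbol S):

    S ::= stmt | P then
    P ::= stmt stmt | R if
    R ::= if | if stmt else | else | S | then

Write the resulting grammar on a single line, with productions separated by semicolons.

R has alternatives sharing prefix 'if': factor to R → if R' with R' → ε | stmt else.

S ::= stmt | P then; P ::= stmt stmt | R if; R ::= else | S | then | if R'; R' ::= ε | stmt else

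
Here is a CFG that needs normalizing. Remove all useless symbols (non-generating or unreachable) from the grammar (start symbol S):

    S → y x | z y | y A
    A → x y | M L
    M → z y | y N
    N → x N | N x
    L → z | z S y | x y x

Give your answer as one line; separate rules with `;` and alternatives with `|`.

S → y x | z y | y A; A → x y | M L; M → z y; L → z | z S y | x y x

Generating nonterminals: {A, L, M, S}.
Reachable from S after that: {A, L, M, S}.
Removed useless symbols: {N} and every production mentioning them.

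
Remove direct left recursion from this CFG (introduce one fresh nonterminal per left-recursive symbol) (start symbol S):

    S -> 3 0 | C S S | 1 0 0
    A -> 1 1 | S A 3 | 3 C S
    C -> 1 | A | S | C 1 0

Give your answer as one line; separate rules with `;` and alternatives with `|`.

S -> 3 0 | C S S | 1 0 0; A -> 1 1 | S A 3 | 3 C S; C -> 1 C' | A C' | S C'; C' -> 1 0 C' | ε

C is directly left-recursive.
For C: α = {1 0}, β = {1, A, S}. Rewrite as C → β C' and C' → α C' | ε.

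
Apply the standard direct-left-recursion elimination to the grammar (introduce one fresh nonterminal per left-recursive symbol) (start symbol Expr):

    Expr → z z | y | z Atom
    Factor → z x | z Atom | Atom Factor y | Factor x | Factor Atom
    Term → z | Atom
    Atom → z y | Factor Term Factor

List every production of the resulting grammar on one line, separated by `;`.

Expr → z z | y | z Atom; Factor → z x Factor1 | z Atom Factor1 | Atom Factor y Factor1; Term → z | Atom; Atom → z y | Factor Term Factor; Factor1 → x Factor1 | Atom Factor1 | eps

Directly left-recursive nonterminal: Factor.
For Factor: α = {x, Atom}, β = {z x, z Atom, Atom Factor y}. Rewrite as Factor → β Factor1 and Factor1 → α Factor1 | ε.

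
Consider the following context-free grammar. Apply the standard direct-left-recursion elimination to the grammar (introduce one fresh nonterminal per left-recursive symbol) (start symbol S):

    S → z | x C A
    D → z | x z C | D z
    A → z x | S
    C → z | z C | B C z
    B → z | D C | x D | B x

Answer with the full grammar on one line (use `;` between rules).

D, B are directly left-recursive.
For D: α = {z}, β = {z, x z C}. Rewrite as D → β D' and D' → α D' | ε.
For B: α = {x}, β = {z, D C, x D}. Rewrite as B → β B' and B' → α B' | ε.

S → z | x C A; D → z D' | x z C D'; A → z x | S; C → z | z C | B C z; B → z B' | D C B' | x D B'; D' → z D' | ε; B' → x B' | ε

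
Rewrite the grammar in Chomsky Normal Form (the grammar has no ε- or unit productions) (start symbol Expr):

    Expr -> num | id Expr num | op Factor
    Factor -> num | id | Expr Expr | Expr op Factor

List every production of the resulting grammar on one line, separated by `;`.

Introduce a nonterminal for each terminal appearing in a rule of length ≥ 2: X1 → id, X2 → num, X3 → op.
Binarize each right-hand side of length ≥ 3 by chaining fresh nonterminals (Y1, Y2, …): affected rules were Expr → X1 Expr X2; Factor → Expr X3 Factor.

Expr -> num | X1 Y1 | X3 Factor; Factor -> num | id | Expr Expr | Expr Y2; X1 -> id; X2 -> num; X3 -> op; Y1 -> Expr X2; Y2 -> X3 Factor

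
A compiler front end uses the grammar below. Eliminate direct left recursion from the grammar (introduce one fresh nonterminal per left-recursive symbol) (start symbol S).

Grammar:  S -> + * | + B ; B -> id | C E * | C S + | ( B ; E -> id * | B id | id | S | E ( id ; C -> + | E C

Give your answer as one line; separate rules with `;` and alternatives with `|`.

Directly left-recursive nonterminal: E.
For E: α = {( id}, β = {id *, B id, id, S}. Rewrite as E → β E' and E' → α E' | ε.

S -> + * | + B; B -> id | C E * | C S + | ( B; E -> id * E' | B id E' | id E' | S E'; C -> + | E C; E' -> ( id E' | ε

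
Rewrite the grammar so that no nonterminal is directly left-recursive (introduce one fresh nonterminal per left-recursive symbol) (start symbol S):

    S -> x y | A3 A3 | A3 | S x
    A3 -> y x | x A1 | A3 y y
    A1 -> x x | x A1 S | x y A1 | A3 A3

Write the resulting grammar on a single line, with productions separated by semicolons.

S -> x y S' | A3 A3 S' | A3 S'; A3 -> y x A3' | x A1 A3'; A1 -> x x | x A1 S | x y A1 | A3 A3; S' -> x S' | ε; A3' -> y y A3' | ε

S, A3 are directly left-recursive.
For S: α = {x}, β = {x y, A3 A3, A3}. Rewrite as S → β S' and S' → α S' | ε.
For A3: α = {y y}, β = {y x, x A1}. Rewrite as A3 → β A3' and A3' → α A3' | ε.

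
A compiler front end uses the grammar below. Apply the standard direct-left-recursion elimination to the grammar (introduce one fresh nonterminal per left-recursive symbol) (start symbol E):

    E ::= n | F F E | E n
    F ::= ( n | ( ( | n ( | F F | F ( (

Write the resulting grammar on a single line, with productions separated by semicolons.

E, F are directly left-recursive.
For E: α = {n}, β = {n, F F E}. Rewrite as E → β E' and E' → α E' | ε.
For F: α = {F, ( (}, β = {( n, ( (, n (}. Rewrite as F → β F' and F' → α F' | ε.

E ::= n E' | F F E E'; F ::= ( n F' | ( ( F' | n ( F'; E' ::= n E' | ε; F' ::= F F' | ( ( F' | ε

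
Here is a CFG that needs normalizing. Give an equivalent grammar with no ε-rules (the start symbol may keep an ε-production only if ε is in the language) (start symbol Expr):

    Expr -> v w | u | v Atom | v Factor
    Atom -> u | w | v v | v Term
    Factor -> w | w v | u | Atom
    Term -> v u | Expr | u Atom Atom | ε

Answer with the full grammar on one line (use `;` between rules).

The nullable symbols are {Term}.
ε ∉ L(G), so no ε-production is kept.
Add the nullable-subset variants: Atom → v Term gives v Term | v.

Expr -> v w | u | v Atom | v Factor; Atom -> u | w | v v | v Term | v; Factor -> w | w v | u | Atom; Term -> v u | Expr | u Atom Atom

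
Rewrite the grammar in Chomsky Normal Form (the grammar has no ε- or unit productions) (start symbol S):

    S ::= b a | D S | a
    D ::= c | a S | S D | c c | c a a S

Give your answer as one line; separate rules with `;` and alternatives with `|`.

S ::= X1 X2 | D S | a; D ::= c | X2 S | S D | X3 X3 | X3 Y1; X1 ::= b; X2 ::= a; X3 ::= c; Y1 ::= X2 Y2; Y2 ::= X2 S

Introduce a nonterminal for each terminal appearing in a rule of length ≥ 2: X1 → b, X2 → a, X3 → c.
Binarize each right-hand side of length ≥ 3 by chaining fresh nonterminals (Y1, Y2, …): affected rules were D → X3 X2 X2 S.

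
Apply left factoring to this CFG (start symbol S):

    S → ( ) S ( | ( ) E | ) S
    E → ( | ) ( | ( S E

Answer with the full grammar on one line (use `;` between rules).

S has alternatives sharing prefix '( )': factor to S → ( ) S' with S' → S ( | E.
E has alternatives sharing prefix '(': factor to E → ( E' with E' → ε | S E.

S → ) S | ( ) S'; E → ) ( | ( E'; S' → S ( | E; E' → eps | S E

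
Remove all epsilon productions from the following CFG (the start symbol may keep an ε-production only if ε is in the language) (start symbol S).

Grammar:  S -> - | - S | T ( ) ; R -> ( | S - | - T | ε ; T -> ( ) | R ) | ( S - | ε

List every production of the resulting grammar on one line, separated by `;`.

S -> - | - S | T ( ) | ( ); R -> ( | S - | - T | -; T -> ( ) | R ) | ) | ( S -

Nullable nonterminals: {R, T}.
ε ∉ L(G), so no ε-production is kept.
Add the nullable-subset variants: S → T ( ) gives T ( ) | ( ). R → - T gives - T | -. T → R ) gives R ) | ).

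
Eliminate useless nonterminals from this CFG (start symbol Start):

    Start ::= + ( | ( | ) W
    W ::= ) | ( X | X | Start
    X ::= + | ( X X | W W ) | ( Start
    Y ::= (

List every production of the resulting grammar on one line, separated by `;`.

Generating nonterminals: {Start, W, X, Y}.
Reachable from Start after that: {Start, W, X}.
Removed useless symbols: {Y} and every production mentioning them.

Start ::= + ( | ( | ) W; W ::= ) | ( X | X | Start; X ::= + | ( X X | W W ) | ( Start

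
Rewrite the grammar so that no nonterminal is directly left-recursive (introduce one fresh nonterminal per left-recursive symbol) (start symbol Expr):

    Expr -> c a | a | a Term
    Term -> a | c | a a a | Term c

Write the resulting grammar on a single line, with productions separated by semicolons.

Expr -> c a | a | a Term; Term -> a Term1 | c Term1 | a a a Term1; Term1 -> c Term1 | ε

Term is directly left-recursive.
For Term: α = {c}, β = {a, c, a a a}. Rewrite as Term → β Term1 and Term1 → α Term1 | ε.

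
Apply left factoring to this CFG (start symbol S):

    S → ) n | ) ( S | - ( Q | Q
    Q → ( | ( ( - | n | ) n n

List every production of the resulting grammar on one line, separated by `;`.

S has alternatives sharing prefix ')': factor to S → ) S' with S' → n | ( S.
Q has alternatives sharing prefix '(': factor to Q → ( Q' with Q' → ε | ( -.

S → - ( Q | Q | ) S'; Q → n | ) n n | ( Q'; S' → n | ( S; Q' → ε | ( -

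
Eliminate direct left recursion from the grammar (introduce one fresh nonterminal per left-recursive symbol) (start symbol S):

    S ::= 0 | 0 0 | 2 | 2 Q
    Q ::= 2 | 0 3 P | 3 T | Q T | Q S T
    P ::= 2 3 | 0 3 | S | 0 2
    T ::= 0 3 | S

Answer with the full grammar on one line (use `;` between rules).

Directly left-recursive nonterminal: Q.
For Q: α = {T, S T}, β = {2, 0 3 P, 3 T}. Rewrite as Q → β Q' and Q' → α Q' | ε.

S ::= 0 | 0 0 | 2 | 2 Q; Q ::= 2 Q' | 0 3 P Q' | 3 T Q'; P ::= 2 3 | 0 3 | S | 0 2; T ::= 0 3 | S; Q' ::= T Q' | S T Q' | ε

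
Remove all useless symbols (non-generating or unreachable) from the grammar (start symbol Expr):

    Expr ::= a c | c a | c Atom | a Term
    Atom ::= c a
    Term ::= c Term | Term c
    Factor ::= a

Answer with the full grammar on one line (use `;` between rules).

Expr ::= a c | c a | c Atom; Atom ::= c a

Generating nonterminals: {Atom, Expr, Factor}.
Reachable from Expr after that: {Atom, Expr}.
Removed useless symbols: {Factor, Term} and every production mentioning them.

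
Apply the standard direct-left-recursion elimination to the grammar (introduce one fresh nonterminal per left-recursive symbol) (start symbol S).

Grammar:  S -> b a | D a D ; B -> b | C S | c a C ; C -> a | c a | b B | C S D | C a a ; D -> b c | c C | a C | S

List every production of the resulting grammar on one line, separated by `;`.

C is directly left-recursive.
For C: α = {S D, a a}, β = {a, c a, b B}. Rewrite as C → β C' and C' → α C' | ε.

S -> b a | D a D; B -> b | C S | c a C; C -> a C' | c a C' | b B C'; D -> b c | c C | a C | S; C' -> S D C' | a a C' | ε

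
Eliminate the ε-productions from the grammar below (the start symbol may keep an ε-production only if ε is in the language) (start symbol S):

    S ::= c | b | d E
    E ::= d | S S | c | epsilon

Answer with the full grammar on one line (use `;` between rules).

Nullable set = {E}.
ε ∉ L(G), so no ε-production is kept.
Add the nullable-subset variants: S → d E gives d E | d.

S ::= c | b | d E | d; E ::= d | S S | c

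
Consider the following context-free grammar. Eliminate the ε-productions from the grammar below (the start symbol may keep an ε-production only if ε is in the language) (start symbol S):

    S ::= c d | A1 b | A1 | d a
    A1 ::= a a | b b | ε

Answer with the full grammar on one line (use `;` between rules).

S ::= c d | A1 b | b | A1 | d a | ε; A1 ::= a a | b b

The nullable symbols are {A1, S}.
ε ∈ L(G) since S is nullable, so keep S → ε.
Expand every rule over subsets of its nullable positions: S → A1 b gives A1 b | b.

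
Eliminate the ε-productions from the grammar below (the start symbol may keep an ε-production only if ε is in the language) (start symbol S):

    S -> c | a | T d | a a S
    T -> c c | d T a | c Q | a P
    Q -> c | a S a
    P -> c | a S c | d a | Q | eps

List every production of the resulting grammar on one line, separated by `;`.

Nullable nonterminals: {P}.
ε ∉ L(G), so no ε-production is kept.
Expand every rule over subsets of its nullable positions: T → a P gives a P | a.

S -> c | a | T d | a a S; T -> c c | d T a | c Q | a P | a; Q -> c | a S a; P -> c | a S c | d a | Q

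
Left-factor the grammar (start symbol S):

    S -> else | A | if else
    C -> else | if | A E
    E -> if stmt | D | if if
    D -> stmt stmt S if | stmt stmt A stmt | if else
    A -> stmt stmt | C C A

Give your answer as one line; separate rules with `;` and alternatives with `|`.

E has alternatives sharing prefix 'if': factor to E → if E' with E' → stmt | if.
D has alternatives sharing prefix 'stmt stmt': factor to D → stmt stmt D' with D' → S if | A stmt.

S -> else | A | if else; C -> else | if | A E; E -> D | if E'; D -> if else | stmt stmt D'; A -> stmt stmt | C C A; E' -> stmt | if; D' -> S if | A stmt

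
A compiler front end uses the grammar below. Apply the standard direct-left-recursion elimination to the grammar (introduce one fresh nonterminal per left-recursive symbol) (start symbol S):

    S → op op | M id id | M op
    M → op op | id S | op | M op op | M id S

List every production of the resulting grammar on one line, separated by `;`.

Directly left-recursive nonterminal: M.
For M: α = {op op, id S}, β = {op op, id S, op}. Rewrite as M → β M' and M' → α M' | ε.

S → op op | M id id | M op; M → op op M' | id S M' | op M'; M' → op op M' | id S M' | epsilon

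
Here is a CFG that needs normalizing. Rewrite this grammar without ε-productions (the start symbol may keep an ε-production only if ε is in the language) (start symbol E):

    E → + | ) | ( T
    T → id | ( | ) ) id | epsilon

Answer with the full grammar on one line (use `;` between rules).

Nullable set = {T}.
ε ∉ L(G), so no ε-production is kept.
Expand every rule over subsets of its nullable positions: E → ( T gives ( T | (.

E → + | ) | ( T | (; T → id | ( | ) ) id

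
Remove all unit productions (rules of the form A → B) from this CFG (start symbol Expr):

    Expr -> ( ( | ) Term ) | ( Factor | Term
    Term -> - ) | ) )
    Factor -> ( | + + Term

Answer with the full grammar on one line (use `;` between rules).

Unit pairs: Expr ⇒* {Term}.
For every A with A ⇒* B via unit rules, add B's non-unit alternatives to A; then delete every rule of the form X → Y.

Expr -> - ) | ) ) | ( ( | ) Term ) | ( Factor; Term -> - ) | ) ); Factor -> ( | + + Term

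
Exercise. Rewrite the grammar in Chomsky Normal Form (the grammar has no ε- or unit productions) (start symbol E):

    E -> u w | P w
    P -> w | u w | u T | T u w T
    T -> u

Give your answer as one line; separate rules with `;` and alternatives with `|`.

Introduce a nonterminal for each terminal appearing in a rule of length ≥ 2: X1 → u, X2 → w.
Binarize each right-hand side of length ≥ 3 by chaining fresh nonterminals (Y1, Y2, …): affected rules were P → T X1 X2 T.

E -> X1 X2 | P X2; P -> w | X1 X2 | X1 T | T Y1; T -> u; X1 -> u; X2 -> w; Y1 -> X1 Y2; Y2 -> X2 T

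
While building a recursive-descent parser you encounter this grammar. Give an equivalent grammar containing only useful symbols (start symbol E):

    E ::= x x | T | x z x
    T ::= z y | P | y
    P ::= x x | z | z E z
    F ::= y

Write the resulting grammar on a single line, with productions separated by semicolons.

Generating nonterminals: {E, F, P, T}.
Reachable from E after that: {E, P, T}.
Removed useless symbols: {F} and every production mentioning them.

E ::= x x | T | x z x; T ::= z y | P | y; P ::= x x | z | z E z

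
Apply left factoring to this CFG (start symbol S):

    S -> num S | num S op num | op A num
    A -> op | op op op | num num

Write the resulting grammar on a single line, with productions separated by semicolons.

S has alternatives sharing prefix 'num S': factor to S → num S S' with S' → ε | op num.
A has alternatives sharing prefix 'op': factor to A → op A' with A' → ε | op op.

S -> op A num | num S S'; A -> num num | op A'; S' -> ε | op num; A' -> ε | op op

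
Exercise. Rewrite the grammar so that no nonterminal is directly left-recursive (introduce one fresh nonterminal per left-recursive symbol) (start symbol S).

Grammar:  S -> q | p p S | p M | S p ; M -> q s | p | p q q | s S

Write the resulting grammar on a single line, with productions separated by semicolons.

Directly left-recursive nonterminal: S.
For S: α = {p}, β = {q, p p S, p M}. Rewrite as S → β S' and S' → α S' | ε.

S -> q S' | p p S S' | p M S'; M -> q s | p | p q q | s S; S' -> p S' | ε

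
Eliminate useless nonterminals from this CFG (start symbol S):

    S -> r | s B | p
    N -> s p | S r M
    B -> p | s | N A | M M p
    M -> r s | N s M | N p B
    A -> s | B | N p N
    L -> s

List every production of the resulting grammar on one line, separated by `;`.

Generating nonterminals: {A, B, L, M, N, S}.
Reachable from S after that: {A, B, M, N, S}.
Removed useless symbols: {L} and every production mentioning them.

S -> r | s B | p; N -> s p | S r M; B -> p | s | N A | M M p; M -> r s | N s M | N p B; A -> s | B | N p N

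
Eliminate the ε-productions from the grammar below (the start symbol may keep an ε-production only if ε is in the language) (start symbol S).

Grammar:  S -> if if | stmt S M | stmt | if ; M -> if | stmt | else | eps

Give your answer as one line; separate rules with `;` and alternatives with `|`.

S -> if if | stmt S M | stmt S | stmt | if; M -> if | stmt | else

The nullable symbols are {M}.
ε ∉ L(G), so no ε-production is kept.
For each production, add variants omitting each subset of nullable occurrences: S → stmt S M gives stmt S M | stmt S.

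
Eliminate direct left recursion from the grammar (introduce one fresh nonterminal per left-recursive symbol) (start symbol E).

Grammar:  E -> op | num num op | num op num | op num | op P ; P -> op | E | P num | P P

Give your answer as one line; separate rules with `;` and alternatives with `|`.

E -> op | num num op | num op num | op num | op P; P -> op P' | E P'; P' -> num P' | P P' | ε

Left recursion appears on P.
For P: α = {num, P}, β = {op, E}. Rewrite as P → β P' and P' → α P' | ε.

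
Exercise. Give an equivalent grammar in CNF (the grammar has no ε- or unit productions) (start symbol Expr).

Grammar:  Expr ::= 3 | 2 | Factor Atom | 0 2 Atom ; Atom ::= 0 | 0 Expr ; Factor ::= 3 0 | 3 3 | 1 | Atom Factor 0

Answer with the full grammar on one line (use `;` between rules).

Introduce a nonterminal for each terminal appearing in a rule of length ≥ 2: X1 → 0, X2 → 2, X3 → 3.
Binarize each right-hand side of length ≥ 3 by chaining fresh nonterminals (Y1, Y2, …): affected rules were Expr → X1 X2 Atom; Factor → Atom Factor X1.

Expr ::= 3 | 2 | Factor Atom | X1 Y1; Atom ::= 0 | X1 Expr; Factor ::= X3 X1 | X3 X3 | 1 | Atom Y2; X1 ::= 0; X2 ::= 2; X3 ::= 3; Y1 ::= X2 Atom; Y2 ::= Factor X1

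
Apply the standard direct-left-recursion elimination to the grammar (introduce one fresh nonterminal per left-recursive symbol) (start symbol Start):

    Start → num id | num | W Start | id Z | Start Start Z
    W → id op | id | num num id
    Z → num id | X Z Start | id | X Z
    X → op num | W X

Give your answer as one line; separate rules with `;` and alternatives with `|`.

Start is directly left-recursive.
For Start: α = {Start Z}, β = {num id, num, W Start, id Z}. Rewrite as Start → β Start1 and Start1 → α Start1 | ε.

Start → num id Start1 | num Start1 | W Start Start1 | id Z Start1; W → id op | id | num num id; Z → num id | X Z Start | id | X Z; X → op num | W X; Start1 → Start Z Start1 | eps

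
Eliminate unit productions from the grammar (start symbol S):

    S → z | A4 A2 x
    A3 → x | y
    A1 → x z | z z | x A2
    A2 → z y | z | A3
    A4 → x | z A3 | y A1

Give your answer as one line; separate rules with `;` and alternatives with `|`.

Unit pairs: A2 ⇒* {A3}.
Replace each nonterminal's rules with the union of the non-unit rules of every nonterminal it unit-derives.

S → z | A4 A2 x; A3 → x | y; A1 → x z | z z | x A2; A2 → z y | z | x | y; A4 → x | z A3 | y A1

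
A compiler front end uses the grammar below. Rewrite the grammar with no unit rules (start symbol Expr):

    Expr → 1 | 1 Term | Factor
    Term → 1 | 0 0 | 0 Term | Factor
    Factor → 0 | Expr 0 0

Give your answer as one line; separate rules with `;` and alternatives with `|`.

Unit pairs: Expr ⇒* {Factor}; Term ⇒* {Factor}.
For each unit pair (A, B), copy every non-unit production of B to A, then drop all unit productions.

Expr → 0 | Expr 0 0 | 1 | 1 Term; Term → 1 | 0 0 | 0 Term | 0 | Expr 0 0; Factor → 0 | Expr 0 0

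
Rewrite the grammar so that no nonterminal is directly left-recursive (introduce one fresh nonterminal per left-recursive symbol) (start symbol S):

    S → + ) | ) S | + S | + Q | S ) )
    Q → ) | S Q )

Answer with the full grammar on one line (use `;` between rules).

S → + ) S' | ) S S' | + S S' | + Q S'; Q → ) | S Q ); S' → ) ) S' | ε

Left recursion appears on S.
For S: α = {) )}, β = {+ ), ) S, + S, + Q}. Rewrite as S → β S' and S' → α S' | ε.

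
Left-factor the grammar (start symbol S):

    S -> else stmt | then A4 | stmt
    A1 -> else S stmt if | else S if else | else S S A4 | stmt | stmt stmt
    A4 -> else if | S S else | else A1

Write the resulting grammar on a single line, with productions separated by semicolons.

S -> else stmt | then A4 | stmt; A1 -> else S A1' | stmt A1''; A4 -> S S else | else A4'; A1' -> stmt if | if else | S A4; A1'' -> ε | stmt; A4' -> if | A1

A1 has alternatives sharing prefix 'else S': factor to A1 → else S A1' with A1' → stmt if | if else | S A4.
A1 has alternatives sharing prefix 'stmt': factor to A1 → stmt A1'' with A1'' → ε | stmt.
A4 has alternatives sharing prefix 'else': factor to A4 → else A4' with A4' → if | A1.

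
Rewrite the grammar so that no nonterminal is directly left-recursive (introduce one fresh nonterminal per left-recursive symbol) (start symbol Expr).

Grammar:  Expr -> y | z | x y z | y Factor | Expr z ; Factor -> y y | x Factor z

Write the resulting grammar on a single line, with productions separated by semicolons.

Directly left-recursive nonterminal: Expr.
For Expr: α = {z}, β = {y, z, x y z, y Factor}. Rewrite as Expr → β Expr1 and Expr1 → α Expr1 | ε.

Expr -> y Expr1 | z Expr1 | x y z Expr1 | y Factor Expr1; Factor -> y y | x Factor z; Expr1 -> z Expr1 | epsilon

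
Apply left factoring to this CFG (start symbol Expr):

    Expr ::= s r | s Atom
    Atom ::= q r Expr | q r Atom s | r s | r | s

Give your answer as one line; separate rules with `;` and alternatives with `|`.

Expr ::= s Expr1; Atom ::= s | q r Atom1 | r Atom2; Expr1 ::= r | Atom; Atom1 ::= Expr | Atom s; Atom2 ::= s | eps

Expr has alternatives sharing prefix 's': factor to Expr → s Expr1 with Expr1 → r | Atom.
Atom has alternatives sharing prefix 'q r': factor to Atom → q r Atom1 with Atom1 → Expr | Atom s.
Atom has alternatives sharing prefix 'r': factor to Atom → r Atom2 with Atom2 → s | ε.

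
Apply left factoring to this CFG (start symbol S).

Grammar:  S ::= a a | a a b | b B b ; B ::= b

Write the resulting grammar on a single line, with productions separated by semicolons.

S has alternatives sharing prefix 'a a': factor to S → a a S' with S' → ε | b.

S ::= b B b | a a S'; B ::= b; S' ::= ε | b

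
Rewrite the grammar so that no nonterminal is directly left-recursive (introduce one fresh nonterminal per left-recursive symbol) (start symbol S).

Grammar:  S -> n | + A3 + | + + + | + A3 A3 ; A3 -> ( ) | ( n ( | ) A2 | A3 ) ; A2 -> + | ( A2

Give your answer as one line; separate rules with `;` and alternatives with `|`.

S -> n | + A3 + | + + + | + A3 A3; A3 -> ( ) A3' | ( n ( A3' | ) A2 A3'; A2 -> + | ( A2; A3' -> ) A3' | ε

Left recursion appears on A3.
For A3: α = {)}, β = {( ), ( n (, ) A2}. Rewrite as A3 → β A3' and A3' → α A3' | ε.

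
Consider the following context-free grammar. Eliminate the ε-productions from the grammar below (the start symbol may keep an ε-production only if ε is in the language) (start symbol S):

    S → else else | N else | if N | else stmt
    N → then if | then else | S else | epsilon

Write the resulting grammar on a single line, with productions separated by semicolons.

Nullable nonterminals: {N}.
ε ∉ L(G), so no ε-production is kept.
Add the nullable-subset variants: S → N else gives N else | else. S → if N gives if N | if.

S → else else | N else | else | if N | if | else stmt; N → then if | then else | S else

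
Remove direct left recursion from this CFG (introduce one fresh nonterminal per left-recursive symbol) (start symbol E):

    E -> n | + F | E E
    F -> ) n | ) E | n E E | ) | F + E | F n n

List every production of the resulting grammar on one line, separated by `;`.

E -> n E' | + F E'; F -> ) n F' | ) E F' | n E E F' | ) F'; E' -> E E' | ε; F' -> + E F' | n n F' | ε

Directly left-recursive nonterminals: E, F.
For E: α = {E}, β = {n, + F}. Rewrite as E → β E' and E' → α E' | ε.
For F: α = {+ E, n n}, β = {) n, ) E, n E E, )}. Rewrite as F → β F' and F' → α F' | ε.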